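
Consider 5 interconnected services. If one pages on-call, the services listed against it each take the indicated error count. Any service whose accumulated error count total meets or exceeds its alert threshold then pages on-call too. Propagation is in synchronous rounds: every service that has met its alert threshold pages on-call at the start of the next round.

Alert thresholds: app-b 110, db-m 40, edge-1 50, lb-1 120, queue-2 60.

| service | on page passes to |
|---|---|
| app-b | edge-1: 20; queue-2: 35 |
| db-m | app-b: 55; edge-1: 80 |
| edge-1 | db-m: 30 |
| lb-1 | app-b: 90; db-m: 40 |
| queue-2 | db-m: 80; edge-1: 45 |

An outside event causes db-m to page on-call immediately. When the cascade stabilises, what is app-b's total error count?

55

Round 1 — db-m pages on-call (initial).
  app-b: +55 → 55 < 110
  edge-1: +80 → 80 ≥ 50
Round 2 — edge-1 pages on-call.
No further pages.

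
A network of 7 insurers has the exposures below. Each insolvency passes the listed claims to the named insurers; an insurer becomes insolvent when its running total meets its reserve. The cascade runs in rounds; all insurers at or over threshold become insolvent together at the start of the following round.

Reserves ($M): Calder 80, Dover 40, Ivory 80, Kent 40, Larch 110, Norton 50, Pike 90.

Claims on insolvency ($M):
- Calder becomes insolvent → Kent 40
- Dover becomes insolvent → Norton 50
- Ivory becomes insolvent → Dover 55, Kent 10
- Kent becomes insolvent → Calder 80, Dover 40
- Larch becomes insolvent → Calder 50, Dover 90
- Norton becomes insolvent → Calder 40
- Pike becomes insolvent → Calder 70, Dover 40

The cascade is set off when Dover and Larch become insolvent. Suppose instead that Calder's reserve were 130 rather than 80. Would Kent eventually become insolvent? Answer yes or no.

With Calder's reserve at 130:
Round 1 — Dover, Larch become insolvent (initial).
  Calder: +50 → 50 < 130
  Norton: +50 → 50 ≥ 50
Round 2 — Norton becomes insolvent.
  Calder: +40 → 90 < 130
No further insolvencies.

no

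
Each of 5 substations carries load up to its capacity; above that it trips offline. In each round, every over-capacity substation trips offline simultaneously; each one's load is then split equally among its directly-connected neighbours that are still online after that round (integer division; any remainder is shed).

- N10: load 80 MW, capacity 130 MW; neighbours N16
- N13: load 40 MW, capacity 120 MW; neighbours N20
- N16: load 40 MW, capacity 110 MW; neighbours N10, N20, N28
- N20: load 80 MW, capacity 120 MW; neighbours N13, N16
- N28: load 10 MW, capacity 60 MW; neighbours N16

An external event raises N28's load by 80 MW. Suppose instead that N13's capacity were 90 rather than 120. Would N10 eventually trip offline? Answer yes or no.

yes

With N13's capacity at 90:
Round 1 — N28 at 90 > 60. N28 trips offline.
  N28 sheds 90 MW to N16: 90 each.
    N16: 40+90 = 130 > 110
Round 2 — N16 trips offline.
  N16 sheds 130 MW to N10, N20: 65 each.
    N10: 80+65 = 145 > 130
    N20: 80+65 = 145 > 120
Round 3 — N10, N20 trip offline.
  N10 sheds 145 MW: no online neighbours, lost.
  N20 sheds 145 MW to N13: 145 each.
    N13: 40+145 = 185 > 90
Round 4 — N13 trips offline.
  N13 sheds 185 MW: no online neighbours, lost.
No further trips.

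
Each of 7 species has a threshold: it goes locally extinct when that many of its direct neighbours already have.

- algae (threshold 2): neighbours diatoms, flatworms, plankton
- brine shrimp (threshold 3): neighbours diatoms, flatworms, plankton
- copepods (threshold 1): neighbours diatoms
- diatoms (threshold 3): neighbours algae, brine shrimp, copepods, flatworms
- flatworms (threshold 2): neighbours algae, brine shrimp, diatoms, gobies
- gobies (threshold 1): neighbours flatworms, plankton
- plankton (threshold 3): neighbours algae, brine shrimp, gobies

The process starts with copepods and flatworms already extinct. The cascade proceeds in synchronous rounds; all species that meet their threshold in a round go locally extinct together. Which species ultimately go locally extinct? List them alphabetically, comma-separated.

Round 1 — copepods, flatworms go locally extinct (initial).
Round 2 — checking thresholds:
  algae: 1 of 3 neighbours < 2, holds.
  brine shrimp: 1 of 3 neighbours < 3, holds.
  diatoms: 2 of 4 neighbours < 3, holds.
  gobies: 1 of 2 neighbours ≥ 1, goes locally extinct.
Round 3 — no new extinctions; cascade stops.

copepods, flatworms, gobies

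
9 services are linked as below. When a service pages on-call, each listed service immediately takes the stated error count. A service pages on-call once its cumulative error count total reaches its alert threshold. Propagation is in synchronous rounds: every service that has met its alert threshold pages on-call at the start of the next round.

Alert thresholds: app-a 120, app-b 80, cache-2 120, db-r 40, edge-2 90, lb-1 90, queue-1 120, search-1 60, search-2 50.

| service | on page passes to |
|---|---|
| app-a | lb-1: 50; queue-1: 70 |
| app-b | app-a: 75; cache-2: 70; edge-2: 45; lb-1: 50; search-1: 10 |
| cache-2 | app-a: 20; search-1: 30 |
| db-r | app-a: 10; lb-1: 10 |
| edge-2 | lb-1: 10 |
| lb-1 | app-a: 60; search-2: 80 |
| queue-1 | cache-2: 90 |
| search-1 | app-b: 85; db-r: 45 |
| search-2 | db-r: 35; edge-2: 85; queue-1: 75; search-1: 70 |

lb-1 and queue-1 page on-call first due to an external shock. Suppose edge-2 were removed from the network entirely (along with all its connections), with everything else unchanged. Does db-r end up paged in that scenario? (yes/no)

With edge-2 removed:
Round 1 — lb-1, queue-1 page on-call (initial).
  app-a: +60 → 60 < 120
  cache-2: +90 → 90 < 120
  search-2: +80 → 80 ≥ 50
Round 2 — search-2 pages on-call.
  db-r: +35 → 35 < 40
  search-1: +70 → 70 ≥ 60
Round 3 — search-1 pages on-call.
  app-b: +85 → 85 ≥ 80
  db-r: +45 → 80 ≥ 40
Round 4 — app-b, db-r page on-call.
  app-a: +75+10 → 145 ≥ 120
  cache-2: +70 → 160 ≥ 120
Round 5 — app-a, cache-2 page on-call.
No further pages.

yes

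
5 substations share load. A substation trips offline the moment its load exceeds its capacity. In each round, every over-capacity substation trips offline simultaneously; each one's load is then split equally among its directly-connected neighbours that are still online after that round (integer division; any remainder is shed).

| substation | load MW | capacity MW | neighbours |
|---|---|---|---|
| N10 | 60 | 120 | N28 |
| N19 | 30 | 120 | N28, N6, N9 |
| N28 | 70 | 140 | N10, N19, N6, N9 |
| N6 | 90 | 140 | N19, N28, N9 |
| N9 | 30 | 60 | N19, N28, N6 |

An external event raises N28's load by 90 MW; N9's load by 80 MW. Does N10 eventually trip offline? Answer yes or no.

no

Round 1 — N28 at 160 > 140; N9 at 110 > 60. N28, N9 trip offline.
  N28 sheds 160 MW to N10, N19, N6: 53 each (1 lost).
    N10: 60+53 = 113 ≤ 120
    N19: 30+53 = 83 ≤ 120
    N6: 90+53 = 143 > 140
  N9 sheds 110 MW to N19, N6: 55 each.
    N19: 83+55 = 138 > 120
    N6: 143+55 = 198 > 140
Round 2 — N19, N6 trip offline.
  N19 sheds 138 MW: no online neighbours, lost.
  N6 sheds 198 MW: no online neighbours, lost.
No further trips.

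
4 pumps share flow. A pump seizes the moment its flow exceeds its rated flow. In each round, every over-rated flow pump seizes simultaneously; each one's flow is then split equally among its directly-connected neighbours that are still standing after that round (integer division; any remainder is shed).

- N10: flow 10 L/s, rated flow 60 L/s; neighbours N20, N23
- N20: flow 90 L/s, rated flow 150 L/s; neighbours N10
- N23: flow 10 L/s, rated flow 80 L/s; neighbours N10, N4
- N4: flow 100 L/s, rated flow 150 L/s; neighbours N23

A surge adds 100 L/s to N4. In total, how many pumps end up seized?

4

Round 1 — N4 at 200 > 150. N4 seizes.
  N4 sheds 200 L/s to N23: 200 each.
    N23: 10+200 = 210 > 80
Round 2 — N23 seizes.
  N23 sheds 210 L/s to N10: 210 each.
    N10: 10+210 = 220 > 60
Round 3 — N10 seizes.
  N10 sheds 220 L/s to N20: 220 each.
    N20: 90+220 = 310 > 150
Round 4 — N20 seizes.
  N20 sheds 310 L/s: no online neighbours, lost.
No further seizures.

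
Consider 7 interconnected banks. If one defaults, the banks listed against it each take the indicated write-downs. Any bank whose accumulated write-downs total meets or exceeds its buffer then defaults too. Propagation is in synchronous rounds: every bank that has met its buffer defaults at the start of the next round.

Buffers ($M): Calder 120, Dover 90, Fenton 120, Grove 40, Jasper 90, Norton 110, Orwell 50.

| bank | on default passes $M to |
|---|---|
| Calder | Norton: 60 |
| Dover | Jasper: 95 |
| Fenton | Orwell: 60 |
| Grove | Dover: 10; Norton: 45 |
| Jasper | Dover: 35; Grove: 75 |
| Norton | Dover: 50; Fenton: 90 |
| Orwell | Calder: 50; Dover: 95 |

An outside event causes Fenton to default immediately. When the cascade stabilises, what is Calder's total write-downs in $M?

50

Round 1 — Fenton defaults (initial).
  Orwell: +60 → 60 ≥ 50
Round 2 — Orwell defaults.
  Calder: +50 → 50 < 120
  Dover: +95 → 95 ≥ 90
Round 3 — Dover defaults.
  Jasper: +95 → 95 ≥ 90
Round 4 — Jasper defaults.
  Grove: +75 → 75 ≥ 40
Round 5 — Grove defaults.
  Norton: +45 → 45 < 110
No further defaults.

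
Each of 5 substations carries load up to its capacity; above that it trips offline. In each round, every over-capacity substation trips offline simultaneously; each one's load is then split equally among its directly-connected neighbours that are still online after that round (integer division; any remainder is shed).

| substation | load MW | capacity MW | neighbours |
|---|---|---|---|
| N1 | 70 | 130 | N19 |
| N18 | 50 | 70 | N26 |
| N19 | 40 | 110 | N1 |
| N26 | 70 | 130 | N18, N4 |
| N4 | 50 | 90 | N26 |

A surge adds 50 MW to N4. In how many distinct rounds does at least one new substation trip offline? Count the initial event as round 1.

3

Round 1 — N4 at 100 > 90. N4 trips offline.
  N4 sheds 100 MW to N26: 100 each.
    N26: 70+100 = 170 > 130
Round 2 — N26 trips offline.
  N26 sheds 170 MW to N18: 170 each.
    N18: 50+170 = 220 > 70
Round 3 — N18 trips offline.
  N18 sheds 220 MW: no online neighbours, lost.
No further trips.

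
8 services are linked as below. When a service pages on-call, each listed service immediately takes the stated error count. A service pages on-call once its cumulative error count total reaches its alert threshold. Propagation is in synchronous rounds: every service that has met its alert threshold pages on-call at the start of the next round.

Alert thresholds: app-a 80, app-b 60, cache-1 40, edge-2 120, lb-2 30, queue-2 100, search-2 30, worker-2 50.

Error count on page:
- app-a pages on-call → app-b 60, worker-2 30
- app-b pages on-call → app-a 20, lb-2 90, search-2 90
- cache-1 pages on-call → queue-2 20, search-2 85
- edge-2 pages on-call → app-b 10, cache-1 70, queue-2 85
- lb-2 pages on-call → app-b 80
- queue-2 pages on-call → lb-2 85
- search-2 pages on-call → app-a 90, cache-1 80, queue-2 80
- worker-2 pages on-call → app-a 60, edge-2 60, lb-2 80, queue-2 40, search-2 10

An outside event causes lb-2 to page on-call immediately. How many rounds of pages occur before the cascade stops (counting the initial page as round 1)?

Round 1 — lb-2 pages on-call (initial).
  app-b: +80 → 80 ≥ 60
Round 2 — app-b pages on-call.
  app-a: +20 → 20 < 80
  search-2: +90 → 90 ≥ 30
Round 3 — search-2 pages on-call.
  app-a: +90 → 110 ≥ 80
  cache-1: +80 → 80 ≥ 40
  queue-2: +80 → 80 < 100
Round 4 — app-a, cache-1 page on-call.
  queue-2: +20 → 100 ≥ 100
  worker-2: +30 → 30 < 50
Round 5 — queue-2 pages on-call.
No further pages.

5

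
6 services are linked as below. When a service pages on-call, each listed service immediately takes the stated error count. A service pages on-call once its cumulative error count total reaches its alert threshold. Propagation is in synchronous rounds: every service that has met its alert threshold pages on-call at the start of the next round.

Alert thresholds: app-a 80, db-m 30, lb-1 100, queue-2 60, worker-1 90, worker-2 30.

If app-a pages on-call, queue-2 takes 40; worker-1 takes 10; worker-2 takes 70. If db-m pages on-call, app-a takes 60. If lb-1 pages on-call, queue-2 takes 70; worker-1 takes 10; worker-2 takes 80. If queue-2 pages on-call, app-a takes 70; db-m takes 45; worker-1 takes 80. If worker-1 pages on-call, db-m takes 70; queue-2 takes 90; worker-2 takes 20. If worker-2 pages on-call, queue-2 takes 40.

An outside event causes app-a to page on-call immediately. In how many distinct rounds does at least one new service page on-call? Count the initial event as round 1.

Round 1 — app-a pages on-call (initial).
  queue-2: +40 → 40 < 60
  worker-1: +10 → 10 < 90
  worker-2: +70 → 70 ≥ 30
Round 2 — worker-2 pages on-call.
  queue-2: +40 → 80 ≥ 60
Round 3 — queue-2 pages on-call.
  db-m: +45 → 45 ≥ 30
  worker-1: +80 → 90 ≥ 90
Round 4 — db-m, worker-1 page on-call.
No further pages.

4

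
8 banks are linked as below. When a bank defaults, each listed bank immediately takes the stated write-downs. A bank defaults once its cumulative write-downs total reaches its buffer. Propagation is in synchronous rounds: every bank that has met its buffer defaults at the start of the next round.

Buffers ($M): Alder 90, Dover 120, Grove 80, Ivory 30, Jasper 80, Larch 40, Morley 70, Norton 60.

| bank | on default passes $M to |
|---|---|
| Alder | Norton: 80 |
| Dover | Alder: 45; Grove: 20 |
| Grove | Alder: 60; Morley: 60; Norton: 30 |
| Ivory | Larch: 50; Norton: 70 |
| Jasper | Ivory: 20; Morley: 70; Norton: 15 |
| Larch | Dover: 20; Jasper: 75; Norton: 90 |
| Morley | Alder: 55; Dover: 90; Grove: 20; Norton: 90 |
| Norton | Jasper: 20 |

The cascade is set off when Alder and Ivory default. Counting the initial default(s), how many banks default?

6

Round 1 — Alder, Ivory default (initial).
  Larch: +50 → 50 ≥ 40
  Norton: +80+70 → 150 ≥ 60
Round 2 — Larch, Norton default.
  Dover: +20 → 20 < 120
  Jasper: +75+20 → 95 ≥ 80
Round 3 — Jasper defaults.
  Morley: +70 → 70 ≥ 70
Round 4 — Morley defaults.
  Dover: +90 → 110 < 120
  Grove: +20 → 20 < 80
No further defaults.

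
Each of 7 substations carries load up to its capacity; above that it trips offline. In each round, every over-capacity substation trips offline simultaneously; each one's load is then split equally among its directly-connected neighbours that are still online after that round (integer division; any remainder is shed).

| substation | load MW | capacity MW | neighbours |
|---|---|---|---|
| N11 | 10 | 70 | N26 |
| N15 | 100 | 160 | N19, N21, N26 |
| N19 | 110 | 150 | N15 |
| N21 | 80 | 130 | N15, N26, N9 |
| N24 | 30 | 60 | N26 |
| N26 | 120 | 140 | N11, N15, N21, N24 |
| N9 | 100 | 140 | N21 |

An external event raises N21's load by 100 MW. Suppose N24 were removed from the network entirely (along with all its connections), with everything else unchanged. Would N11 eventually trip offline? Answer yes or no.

yes

With N24 removed:
Round 1 — N21 at 180 > 130. N21 trips offline.
  N21 sheds 180 MW to N15, N26, N9: 60 each.
    N15: 100+60 = 160 ≤ 160
    N26: 120+60 = 180 > 140
    N9: 100+60 = 160 > 140
Round 2 — N26, N9 trip offline.
  N26 sheds 180 MW to N11, N15: 90 each.
    N11: 10+90 = 100 > 70
    N15: 160+90 = 250 > 160
  N9 sheds 160 MW: no online neighbours, lost.
Round 3 — N11, N15 trip offline.
  N11 sheds 100 MW: no online neighbours, lost.
  N15 sheds 250 MW to N19: 250 each.
    N19: 110+250 = 360 > 150
Round 4 — N19 trips offline.
  N19 sheds 360 MW: no online neighbours, lost.
No further trips.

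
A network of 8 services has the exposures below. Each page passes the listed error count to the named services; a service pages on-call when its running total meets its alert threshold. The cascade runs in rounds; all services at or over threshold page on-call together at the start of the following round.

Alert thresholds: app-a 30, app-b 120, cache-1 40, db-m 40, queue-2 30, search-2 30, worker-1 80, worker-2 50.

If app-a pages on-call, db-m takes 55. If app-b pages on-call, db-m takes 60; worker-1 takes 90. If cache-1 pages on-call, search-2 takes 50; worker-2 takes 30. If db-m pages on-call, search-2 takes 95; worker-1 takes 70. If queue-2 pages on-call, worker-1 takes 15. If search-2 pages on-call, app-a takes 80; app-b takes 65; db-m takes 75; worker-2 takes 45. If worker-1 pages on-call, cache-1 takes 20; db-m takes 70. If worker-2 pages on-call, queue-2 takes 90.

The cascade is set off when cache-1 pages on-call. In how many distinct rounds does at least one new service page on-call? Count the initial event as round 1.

5

Round 1 — cache-1 pages on-call (initial).
  search-2: +50 → 50 ≥ 30
  worker-2: +30 → 30 < 50
Round 2 — search-2 pages on-call.
  app-a: +80 → 80 ≥ 30
  app-b: +65 → 65 < 120
  db-m: +75 → 75 ≥ 40
  worker-2: +45 → 75 ≥ 50
Round 3 — app-a, db-m, worker-2 page on-call.
  queue-2: +90 → 90 ≥ 30
  worker-1: +70 → 70 < 80
Round 4 — queue-2 pages on-call.
  worker-1: +15 → 85 ≥ 80
Round 5 — worker-1 pages on-call.
No further pages.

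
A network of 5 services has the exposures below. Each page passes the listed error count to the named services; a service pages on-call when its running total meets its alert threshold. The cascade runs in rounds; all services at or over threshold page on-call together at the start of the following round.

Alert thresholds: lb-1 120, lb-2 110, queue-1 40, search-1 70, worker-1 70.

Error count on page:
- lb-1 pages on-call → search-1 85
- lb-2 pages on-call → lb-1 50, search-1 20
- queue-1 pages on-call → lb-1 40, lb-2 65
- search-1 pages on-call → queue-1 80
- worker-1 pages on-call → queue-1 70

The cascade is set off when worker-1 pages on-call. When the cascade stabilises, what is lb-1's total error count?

40

Round 1 — worker-1 pages on-call (initial).
  queue-1: +70 → 70 ≥ 40
Round 2 — queue-1 pages on-call.
  lb-1: +40 → 40 < 120
  lb-2: +65 → 65 < 110
No further pages.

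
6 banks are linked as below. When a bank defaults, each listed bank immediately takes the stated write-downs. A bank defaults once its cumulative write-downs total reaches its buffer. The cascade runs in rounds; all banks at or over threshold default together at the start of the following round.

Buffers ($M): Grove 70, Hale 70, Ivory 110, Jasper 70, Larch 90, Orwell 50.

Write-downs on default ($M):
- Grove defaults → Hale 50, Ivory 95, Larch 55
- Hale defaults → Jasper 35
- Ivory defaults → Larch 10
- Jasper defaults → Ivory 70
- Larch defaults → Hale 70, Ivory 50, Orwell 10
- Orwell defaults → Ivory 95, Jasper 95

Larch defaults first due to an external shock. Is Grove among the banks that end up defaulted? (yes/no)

Round 1 — Larch defaults (initial).
  Hale: +70 → 70 ≥ 70
  Ivory: +50 → 50 < 110
  Orwell: +10 → 10 < 50
Round 2 — Hale defaults.
  Jasper: +35 → 35 < 70
No further defaults.

no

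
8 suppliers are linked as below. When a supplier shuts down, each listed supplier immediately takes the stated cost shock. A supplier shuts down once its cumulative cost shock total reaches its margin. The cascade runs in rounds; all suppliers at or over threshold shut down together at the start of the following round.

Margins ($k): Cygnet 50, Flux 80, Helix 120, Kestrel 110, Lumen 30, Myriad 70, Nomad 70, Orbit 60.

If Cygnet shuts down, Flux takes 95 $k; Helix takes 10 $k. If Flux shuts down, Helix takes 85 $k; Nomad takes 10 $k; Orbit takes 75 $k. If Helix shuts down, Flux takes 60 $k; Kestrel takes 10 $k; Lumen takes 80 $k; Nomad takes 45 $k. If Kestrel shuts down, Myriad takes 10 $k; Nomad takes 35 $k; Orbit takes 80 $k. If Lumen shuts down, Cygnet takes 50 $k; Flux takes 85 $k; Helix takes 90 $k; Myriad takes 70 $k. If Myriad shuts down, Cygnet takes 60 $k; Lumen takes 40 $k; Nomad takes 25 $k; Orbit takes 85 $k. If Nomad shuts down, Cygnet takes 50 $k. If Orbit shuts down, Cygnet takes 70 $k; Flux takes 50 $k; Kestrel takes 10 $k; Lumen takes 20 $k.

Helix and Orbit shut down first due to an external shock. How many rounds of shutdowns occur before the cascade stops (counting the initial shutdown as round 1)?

4

Round 1 — Helix, Orbit shut down (initial).
  Cygnet: +70 → 70 ≥ 50
  Flux: +60+50 → 110 ≥ 80
  Kestrel: +10+10 → 20 < 110
  Lumen: +80+20 → 100 ≥ 30
  Nomad: +45 → 45 < 70
Round 2 — Cygnet, Flux, Lumen shut down.
  Myriad: +70 → 70 ≥ 70
  Nomad: +10 → 55 < 70
Round 3 — Myriad shuts down.
  Nomad: +25 → 80 ≥ 70
Round 4 — Nomad shuts down.
No further shutdowns.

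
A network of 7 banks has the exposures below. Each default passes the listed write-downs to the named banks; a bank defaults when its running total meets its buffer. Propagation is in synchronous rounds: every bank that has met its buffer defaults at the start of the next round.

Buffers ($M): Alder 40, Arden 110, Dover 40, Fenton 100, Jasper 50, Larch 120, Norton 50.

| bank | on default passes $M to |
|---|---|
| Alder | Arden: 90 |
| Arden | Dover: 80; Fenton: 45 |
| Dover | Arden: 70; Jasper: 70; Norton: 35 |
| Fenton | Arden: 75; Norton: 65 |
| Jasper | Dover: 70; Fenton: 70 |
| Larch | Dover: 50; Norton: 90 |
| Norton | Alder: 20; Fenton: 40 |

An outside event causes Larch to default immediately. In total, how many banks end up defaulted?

6

Round 1 — Larch defaults (initial).
  Dover: +50 → 50 ≥ 40
  Norton: +90 → 90 ≥ 50
Round 2 — Dover, Norton default.
  Alder: +20 → 20 < 40
  Arden: +70 → 70 < 110
  Fenton: +40 → 40 < 100
  Jasper: +70 → 70 ≥ 50
Round 3 — Jasper defaults.
  Fenton: +70 → 110 ≥ 100
Round 4 — Fenton defaults.
  Arden: +75 → 145 ≥ 110
Round 5 — Arden defaults.
No further defaults.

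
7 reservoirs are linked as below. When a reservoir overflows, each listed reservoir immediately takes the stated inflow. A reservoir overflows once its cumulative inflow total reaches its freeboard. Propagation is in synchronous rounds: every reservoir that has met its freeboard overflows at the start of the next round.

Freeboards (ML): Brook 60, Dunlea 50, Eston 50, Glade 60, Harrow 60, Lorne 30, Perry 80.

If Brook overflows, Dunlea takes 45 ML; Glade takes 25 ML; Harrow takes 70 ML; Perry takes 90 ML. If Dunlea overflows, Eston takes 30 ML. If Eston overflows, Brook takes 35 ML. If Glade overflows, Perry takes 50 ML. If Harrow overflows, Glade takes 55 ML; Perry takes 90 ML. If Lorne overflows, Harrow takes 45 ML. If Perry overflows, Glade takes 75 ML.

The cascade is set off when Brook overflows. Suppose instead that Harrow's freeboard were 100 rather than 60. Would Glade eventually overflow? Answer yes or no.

With Harrow's freeboard at 100:
Round 1 — Brook overflows (initial).
  Dunlea: +45 → 45 < 50
  Glade: +25 → 25 < 60
  Harrow: +70 → 70 < 100
  Perry: +90 → 90 ≥ 80
Round 2 — Perry overflows.
  Glade: +75 → 100 ≥ 60
Round 3 — Glade overflows.
No further overflows.

yes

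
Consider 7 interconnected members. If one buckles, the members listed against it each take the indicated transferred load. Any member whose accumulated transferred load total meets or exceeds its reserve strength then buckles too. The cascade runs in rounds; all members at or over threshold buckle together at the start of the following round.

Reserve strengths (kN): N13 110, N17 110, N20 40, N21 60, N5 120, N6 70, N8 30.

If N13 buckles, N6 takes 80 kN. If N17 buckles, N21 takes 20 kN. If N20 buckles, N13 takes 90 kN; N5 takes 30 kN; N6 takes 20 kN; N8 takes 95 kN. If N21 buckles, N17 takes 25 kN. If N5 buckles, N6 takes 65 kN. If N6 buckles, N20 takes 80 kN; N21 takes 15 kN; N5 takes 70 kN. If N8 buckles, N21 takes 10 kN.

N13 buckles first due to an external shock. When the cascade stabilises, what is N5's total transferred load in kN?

Round 1 — N13 buckles (initial).
  N6: +80 → 80 ≥ 70
Round 2 — N6 buckles.
  N20: +80 → 80 ≥ 40
  N21: +15 → 15 < 60
  N5: +70 → 70 < 120
Round 3 — N20 buckles.
  N5: +30 → 100 < 120
  N8: +95 → 95 ≥ 30
Round 4 — N8 buckles.
  N21: +10 → 25 < 60
No further bucklings.

100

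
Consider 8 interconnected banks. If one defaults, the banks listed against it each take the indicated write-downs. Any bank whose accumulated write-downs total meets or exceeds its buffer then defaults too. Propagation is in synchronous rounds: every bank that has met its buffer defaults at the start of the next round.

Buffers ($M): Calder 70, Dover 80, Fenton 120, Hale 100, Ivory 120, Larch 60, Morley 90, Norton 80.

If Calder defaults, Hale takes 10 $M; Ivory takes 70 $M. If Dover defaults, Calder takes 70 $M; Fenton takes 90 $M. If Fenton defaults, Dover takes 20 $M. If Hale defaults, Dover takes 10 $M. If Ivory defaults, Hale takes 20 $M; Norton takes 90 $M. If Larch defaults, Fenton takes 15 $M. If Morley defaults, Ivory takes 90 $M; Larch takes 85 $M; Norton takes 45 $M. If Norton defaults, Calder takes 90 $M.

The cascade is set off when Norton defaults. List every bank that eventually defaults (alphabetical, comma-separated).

Calder, Norton

Round 1 — Norton defaults (initial).
  Calder: +90 → 90 ≥ 70
Round 2 — Calder defaults.
  Hale: +10 → 10 < 100
  Ivory: +70 → 70 < 120
No further defaults.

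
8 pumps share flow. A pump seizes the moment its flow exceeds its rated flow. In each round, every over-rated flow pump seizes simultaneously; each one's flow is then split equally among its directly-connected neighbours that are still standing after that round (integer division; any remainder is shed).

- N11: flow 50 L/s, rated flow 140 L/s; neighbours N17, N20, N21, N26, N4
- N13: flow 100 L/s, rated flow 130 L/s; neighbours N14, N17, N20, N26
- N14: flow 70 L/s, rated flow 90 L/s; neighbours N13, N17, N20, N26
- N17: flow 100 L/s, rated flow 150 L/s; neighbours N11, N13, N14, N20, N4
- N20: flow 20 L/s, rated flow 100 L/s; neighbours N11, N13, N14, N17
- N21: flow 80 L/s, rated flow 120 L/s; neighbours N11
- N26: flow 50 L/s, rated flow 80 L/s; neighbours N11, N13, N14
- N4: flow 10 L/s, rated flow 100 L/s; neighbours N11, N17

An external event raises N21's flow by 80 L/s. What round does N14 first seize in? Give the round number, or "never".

Round 1 — N21 at 160 > 120. N21 seizes.
  N21 sheds 160 L/s to N11: 160 each.
    N11: 50+160 = 210 > 140
Round 2 — N11 seizes.
  N11 sheds 210 L/s to N17, N20, N26, N4: 52 each (2 lost).
    N17: 100+52 = 152 > 150
    N20: 20+52 = 72 ≤ 100
    N26: 50+52 = 102 > 80
    N4: 10+52 = 62 ≤ 100
Round 3 — N17, N26 seize.
  N17 sheds 152 L/s to N13, N14, N20, N4: 38 each.
    N13: 100+38 = 138 > 130
    N14: 70+38 = 108 > 90
    N20: 72+38 = 110 > 100
    N4: 62+38 = 100 ≤ 100
  N26 sheds 102 L/s to N13, N14: 51 each.
    N13: 138+51 = 189 > 130
    N14: 108+51 = 159 > 90
Round 4 — N13, N14, N20 seize.
  N13 sheds 189 L/s: no online neighbours, lost.
  N14 sheds 159 L/s: no online neighbours, lost.
  N20 sheds 110 L/s: no online neighbours, lost.
No further seizures.

4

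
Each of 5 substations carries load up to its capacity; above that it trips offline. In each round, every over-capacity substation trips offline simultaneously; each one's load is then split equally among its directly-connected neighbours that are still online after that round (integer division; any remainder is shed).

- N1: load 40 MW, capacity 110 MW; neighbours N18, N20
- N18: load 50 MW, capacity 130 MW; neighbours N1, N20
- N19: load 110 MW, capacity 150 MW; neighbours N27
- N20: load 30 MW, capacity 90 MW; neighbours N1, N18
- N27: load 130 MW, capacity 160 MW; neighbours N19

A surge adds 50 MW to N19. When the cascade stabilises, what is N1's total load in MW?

40

Round 1 — N19 at 160 > 150. N19 trips offline.
  N19 sheds 160 MW to N27: 160 each.
    N27: 130+160 = 290 > 160
Round 2 — N27 trips offline.
  N27 sheds 290 MW: no online neighbours, lost.
No further trips.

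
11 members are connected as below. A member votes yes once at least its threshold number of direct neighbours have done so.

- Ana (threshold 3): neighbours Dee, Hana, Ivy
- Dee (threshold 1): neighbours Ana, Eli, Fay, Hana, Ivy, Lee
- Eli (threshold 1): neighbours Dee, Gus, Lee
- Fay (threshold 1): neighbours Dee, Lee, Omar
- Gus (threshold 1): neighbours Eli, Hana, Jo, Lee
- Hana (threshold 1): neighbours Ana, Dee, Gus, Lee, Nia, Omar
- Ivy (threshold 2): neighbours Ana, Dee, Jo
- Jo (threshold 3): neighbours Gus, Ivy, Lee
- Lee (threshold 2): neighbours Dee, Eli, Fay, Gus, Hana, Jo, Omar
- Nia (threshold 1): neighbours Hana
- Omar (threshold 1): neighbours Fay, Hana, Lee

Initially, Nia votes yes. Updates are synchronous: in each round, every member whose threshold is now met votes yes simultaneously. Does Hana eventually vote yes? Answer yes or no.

yes

Round 1 — Nia votes yes (initial).
Round 2 — checking thresholds:
  Hana: 1 of 6 neighbours ≥ 1, votes yes.
Round 3 — checking thresholds:
  Ana: 1 of 3 neighbours < 3, below threshold.
  Dee: 1 of 6 neighbours ≥ 1, votes yes.
  Gus: 1 of 4 neighbours ≥ 1, votes yes.
  Lee: 1 of 7 neighbours < 2, below threshold.
  Omar: 1 of 3 neighbours ≥ 1, votes yes.
Round 4 — checking thresholds:
  Ana: 2 of 3 neighbours < 3, below threshold.
  Eli: 2 of 3 neighbours ≥ 1, votes yes.
  Fay: 2 of 3 neighbours ≥ 1, votes yes.
  Ivy: 1 of 3 neighbours < 2, below threshold.
  Jo: 1 of 3 neighbours < 3, below threshold.
  Lee: 4 of 7 neighbours ≥ 2, votes yes.
Round 5 — no new yes votes; cascade stops.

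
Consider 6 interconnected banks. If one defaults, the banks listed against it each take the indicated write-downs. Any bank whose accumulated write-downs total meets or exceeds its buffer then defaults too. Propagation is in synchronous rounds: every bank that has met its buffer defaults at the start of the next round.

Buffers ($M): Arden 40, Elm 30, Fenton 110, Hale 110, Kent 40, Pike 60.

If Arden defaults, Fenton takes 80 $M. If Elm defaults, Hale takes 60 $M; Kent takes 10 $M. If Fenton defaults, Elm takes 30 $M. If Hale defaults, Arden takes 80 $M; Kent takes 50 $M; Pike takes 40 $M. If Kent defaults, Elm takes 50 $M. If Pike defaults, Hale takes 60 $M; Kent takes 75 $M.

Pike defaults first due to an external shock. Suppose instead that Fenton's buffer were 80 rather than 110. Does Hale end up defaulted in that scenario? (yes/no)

With Fenton's buffer at 80:
Round 1 — Pike defaults (initial).
  Hale: +60 → 60 < 110
  Kent: +75 → 75 ≥ 40
Round 2 — Kent defaults.
  Elm: +50 → 50 ≥ 30
Round 3 — Elm defaults.
  Hale: +60 → 120 ≥ 110
Round 4 — Hale defaults.
  Arden: +80 → 80 ≥ 40
Round 5 — Arden defaults.
  Fenton: +80 → 80 ≥ 80
Round 6 — Fenton defaults.
No further defaults.

yes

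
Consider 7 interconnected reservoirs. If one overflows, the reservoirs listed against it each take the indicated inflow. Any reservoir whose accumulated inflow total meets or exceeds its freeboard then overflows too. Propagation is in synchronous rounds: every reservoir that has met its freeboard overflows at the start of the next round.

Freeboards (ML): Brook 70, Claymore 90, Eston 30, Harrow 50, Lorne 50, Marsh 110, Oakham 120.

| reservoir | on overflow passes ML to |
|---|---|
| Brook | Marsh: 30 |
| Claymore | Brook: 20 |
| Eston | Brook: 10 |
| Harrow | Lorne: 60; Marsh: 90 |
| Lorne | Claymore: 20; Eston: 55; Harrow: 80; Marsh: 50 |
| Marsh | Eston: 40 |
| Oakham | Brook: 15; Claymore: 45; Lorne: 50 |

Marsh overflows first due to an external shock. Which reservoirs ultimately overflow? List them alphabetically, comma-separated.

Eston, Marsh

Round 1 — Marsh overflows (initial).
  Eston: +40 → 40 ≥ 30
Round 2 — Eston overflows.
  Brook: +10 → 10 < 70
No further overflows.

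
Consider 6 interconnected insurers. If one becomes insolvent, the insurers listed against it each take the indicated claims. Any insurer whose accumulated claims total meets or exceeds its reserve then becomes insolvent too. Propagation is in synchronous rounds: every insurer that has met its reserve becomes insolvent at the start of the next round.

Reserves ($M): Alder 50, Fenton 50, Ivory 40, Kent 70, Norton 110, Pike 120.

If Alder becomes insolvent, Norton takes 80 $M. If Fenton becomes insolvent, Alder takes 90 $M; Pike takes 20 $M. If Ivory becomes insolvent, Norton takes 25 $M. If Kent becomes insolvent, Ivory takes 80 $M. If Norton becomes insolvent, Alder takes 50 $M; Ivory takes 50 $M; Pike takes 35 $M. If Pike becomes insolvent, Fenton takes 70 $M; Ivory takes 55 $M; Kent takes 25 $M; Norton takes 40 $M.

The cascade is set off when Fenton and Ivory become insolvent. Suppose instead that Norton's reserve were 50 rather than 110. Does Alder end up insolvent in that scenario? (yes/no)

With Norton's reserve at 50:
Round 1 — Fenton, Ivory become insolvent (initial).
  Alder: +90 → 90 ≥ 50
  Norton: +25 → 25 < 50
  Pike: +20 → 20 < 120
Round 2 — Alder becomes insolvent.
  Norton: +80 → 105 ≥ 50
Round 3 — Norton becomes insolvent.
  Pike: +35 → 55 < 120
No further insolvencies.

yes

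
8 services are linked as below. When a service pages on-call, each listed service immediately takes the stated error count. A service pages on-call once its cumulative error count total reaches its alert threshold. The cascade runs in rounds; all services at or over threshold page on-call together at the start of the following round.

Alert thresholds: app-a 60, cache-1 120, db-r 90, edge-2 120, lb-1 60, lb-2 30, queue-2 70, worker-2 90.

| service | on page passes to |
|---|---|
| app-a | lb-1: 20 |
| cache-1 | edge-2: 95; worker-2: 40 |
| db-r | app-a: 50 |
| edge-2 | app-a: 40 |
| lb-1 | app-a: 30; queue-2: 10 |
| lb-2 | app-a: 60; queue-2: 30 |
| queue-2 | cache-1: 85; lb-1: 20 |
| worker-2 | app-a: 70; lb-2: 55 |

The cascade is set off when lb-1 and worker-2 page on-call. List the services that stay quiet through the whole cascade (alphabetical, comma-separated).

cache-1, db-r, edge-2, queue-2

Round 1 — lb-1, worker-2 page on-call (initial).
  app-a: +30+70 → 100 ≥ 60
  lb-2: +55 → 55 ≥ 30
  queue-2: +10 → 10 < 70
Round 2 — app-a, lb-2 page on-call.
  queue-2: +30 → 40 < 70
No further pages.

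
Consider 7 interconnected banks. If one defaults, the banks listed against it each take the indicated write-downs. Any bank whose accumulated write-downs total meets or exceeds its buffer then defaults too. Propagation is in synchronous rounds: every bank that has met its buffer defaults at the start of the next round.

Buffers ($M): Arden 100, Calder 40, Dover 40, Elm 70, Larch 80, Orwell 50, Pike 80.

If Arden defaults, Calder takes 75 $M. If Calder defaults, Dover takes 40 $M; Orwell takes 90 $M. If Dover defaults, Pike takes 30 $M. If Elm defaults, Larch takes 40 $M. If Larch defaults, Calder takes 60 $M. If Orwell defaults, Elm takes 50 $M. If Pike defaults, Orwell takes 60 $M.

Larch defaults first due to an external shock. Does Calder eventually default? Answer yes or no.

yes

Round 1 — Larch defaults (initial).
  Calder: +60 → 60 ≥ 40
Round 2 — Calder defaults.
  Dover: +40 → 40 ≥ 40
  Orwell: +90 → 90 ≥ 50
Round 3 — Dover, Orwell default.
  Elm: +50 → 50 < 70
  Pike: +30 → 30 < 80
No further defaults.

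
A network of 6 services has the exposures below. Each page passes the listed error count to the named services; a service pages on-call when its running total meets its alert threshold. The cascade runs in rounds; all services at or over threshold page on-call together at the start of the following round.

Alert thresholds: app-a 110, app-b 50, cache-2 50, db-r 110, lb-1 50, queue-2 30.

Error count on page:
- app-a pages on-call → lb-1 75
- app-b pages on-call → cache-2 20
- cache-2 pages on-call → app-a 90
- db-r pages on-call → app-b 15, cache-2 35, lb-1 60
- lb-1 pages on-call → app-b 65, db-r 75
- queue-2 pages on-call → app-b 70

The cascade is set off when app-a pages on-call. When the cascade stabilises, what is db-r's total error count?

Round 1 — app-a pages on-call (initial).
  lb-1: +75 → 75 ≥ 50
Round 2 — lb-1 pages on-call.
  app-b: +65 → 65 ≥ 50
  db-r: +75 → 75 < 110
Round 3 — app-b pages on-call.
  cache-2: +20 → 20 < 50
No further pages.

75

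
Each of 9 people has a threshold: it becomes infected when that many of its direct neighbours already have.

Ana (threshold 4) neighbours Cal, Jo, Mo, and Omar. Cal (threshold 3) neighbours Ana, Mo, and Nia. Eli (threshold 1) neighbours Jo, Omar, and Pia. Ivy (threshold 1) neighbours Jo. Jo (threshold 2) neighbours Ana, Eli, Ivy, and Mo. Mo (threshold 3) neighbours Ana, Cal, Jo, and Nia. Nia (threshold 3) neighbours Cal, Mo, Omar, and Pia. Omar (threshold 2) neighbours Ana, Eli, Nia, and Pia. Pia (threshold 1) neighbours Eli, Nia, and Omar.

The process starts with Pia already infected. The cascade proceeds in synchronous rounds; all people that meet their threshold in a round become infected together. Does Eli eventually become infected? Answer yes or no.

Round 1 — Pia becomes infected (initial).
Round 2 — checking thresholds:
  Eli: 1 of 3 neighbours ≥ 1, becomes infected.
  Nia: 1 of 4 neighbours < 3, not yet.
  Omar: 1 of 4 neighbours < 2, not yet.
Round 3 — checking thresholds:
  Jo: 1 of 4 neighbours < 2, not yet.
  Nia: 1 of 4 neighbours < 3, not yet.
  Omar: 2 of 4 neighbours ≥ 2, becomes infected.
Round 4 — no new infections; cascade stops.

yes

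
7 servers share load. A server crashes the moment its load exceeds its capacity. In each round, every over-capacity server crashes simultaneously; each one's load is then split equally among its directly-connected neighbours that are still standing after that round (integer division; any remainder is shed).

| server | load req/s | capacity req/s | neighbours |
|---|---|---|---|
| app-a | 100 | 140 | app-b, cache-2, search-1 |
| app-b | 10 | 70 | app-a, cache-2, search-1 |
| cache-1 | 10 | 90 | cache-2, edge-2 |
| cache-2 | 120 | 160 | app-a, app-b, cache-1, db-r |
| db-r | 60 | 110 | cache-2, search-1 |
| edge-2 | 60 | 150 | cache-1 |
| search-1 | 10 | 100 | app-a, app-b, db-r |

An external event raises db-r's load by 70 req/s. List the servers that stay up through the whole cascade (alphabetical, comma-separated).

cache-1, edge-2

Round 1 — db-r at 130 > 110. db-r crashes.
  db-r sheds 130 req/s to cache-2, search-1: 65 each.
    cache-2: 120+65 = 185 > 160
    search-1: 10+65 = 75 ≤ 100
Round 2 — cache-2 crashes.
  cache-2 sheds 185 req/s to app-a, app-b, cache-1: 61 each (2 lost).
    app-a: 100+61 = 161 > 140
    app-b: 10+61 = 71 > 70
    cache-1: 10+61 = 71 ≤ 90
Round 3 — app-a, app-b crash.
  app-a sheds 161 req/s to search-1: 161 each.
    search-1: 75+161 = 236 > 100
  app-b sheds 71 req/s to search-1: 71 each.
    search-1: 236+71 = 307 > 100
Round 4 — search-1 crashes.
  search-1 sheds 307 req/s: no online neighbours, lost.
No further crashes.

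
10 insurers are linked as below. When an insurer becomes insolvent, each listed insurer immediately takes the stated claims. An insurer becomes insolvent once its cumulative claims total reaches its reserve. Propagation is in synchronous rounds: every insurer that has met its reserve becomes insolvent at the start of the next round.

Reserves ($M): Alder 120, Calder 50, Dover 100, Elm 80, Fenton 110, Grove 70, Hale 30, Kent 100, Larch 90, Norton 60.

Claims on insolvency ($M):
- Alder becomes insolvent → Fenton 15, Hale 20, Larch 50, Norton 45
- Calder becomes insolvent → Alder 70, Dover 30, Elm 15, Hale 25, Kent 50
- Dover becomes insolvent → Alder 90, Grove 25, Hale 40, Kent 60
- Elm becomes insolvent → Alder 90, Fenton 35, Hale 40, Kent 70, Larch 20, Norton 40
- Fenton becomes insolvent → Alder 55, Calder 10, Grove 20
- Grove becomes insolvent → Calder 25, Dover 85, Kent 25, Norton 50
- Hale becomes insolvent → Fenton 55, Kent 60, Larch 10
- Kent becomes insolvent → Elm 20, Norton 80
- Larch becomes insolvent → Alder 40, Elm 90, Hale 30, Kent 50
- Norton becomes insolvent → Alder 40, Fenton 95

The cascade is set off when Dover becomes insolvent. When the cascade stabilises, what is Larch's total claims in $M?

Round 1 — Dover becomes insolvent (initial).
  Alder: +90 → 90 < 120
  Grove: +25 → 25 < 70
  Hale: +40 → 40 ≥ 30
  Kent: +60 → 60 < 100
Round 2 — Hale becomes insolvent.
  Fenton: +55 → 55 < 110
  Kent: +60 → 120 ≥ 100
  Larch: +10 → 10 < 90
Round 3 — Kent becomes insolvent.
  Elm: +20 → 20 < 80
  Norton: +80 → 80 ≥ 60
Round 4 — Norton becomes insolvent.
  Alder: +40 → 130 ≥ 120
  Fenton: +95 → 150 ≥ 110
Round 5 — Alder, Fenton become insolvent.
  Calder: +10 → 10 < 50
  Grove: +20 → 45 < 70
  Larch: +50 → 60 < 90
No further insolvencies.

60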